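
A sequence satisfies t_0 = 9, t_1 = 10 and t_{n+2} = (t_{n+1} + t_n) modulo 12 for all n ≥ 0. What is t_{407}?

1

Computing terms: t_0 = 9; t_1 = 10; t_2 = 7; t_3 = 5; t_4 = 0; t_5 = 5; t_6 = 5; t_7 = 10; t_8 = 3; t_9 = 1; t_{10} = 4; t_{11} = 5; t_{12} = 9; t_{13} = 2; t_{14} = 11; t_{15} = 1; t_{16} = 0; t_{17} = 1; t_{18} = 1; t_{19} = 2; t_{20} = 3; t_{21} = 5; t_{22} = 8; t_{23} = 1; t_{24} = 9; t_{25} = 10.
The sequence repeats with period 24.
(407 - 0) mod 24 = 23, so t_{407} = t_{23} = 1.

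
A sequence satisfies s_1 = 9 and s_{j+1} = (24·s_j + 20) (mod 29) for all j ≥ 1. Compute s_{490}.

s_1 = 9,  s_2 = 4,  s_3 = 0,  s_4 = 20,  s_5 = 7,  s_6 = 14,  s_7 = 8,  s_8 = 9.
The sequence repeats with period 7.
So s_{490} = s_{1 + ((490-1) mod 7)} = s_7 = 8.

8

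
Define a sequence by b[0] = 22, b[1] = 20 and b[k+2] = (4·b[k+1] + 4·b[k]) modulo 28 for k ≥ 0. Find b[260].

We have b[0] = 22, b[1] = 20, b[2] = 0, b[3] = 24, b[4] = 12, b[5] = 4, b[6] = 8, b[7] = 20, b[8] = 0.
Since (b[7], b[8]) = (b[1], b[2]) = (20, 0) (two consecutive terms determine the rest), the sequence is eventually periodic: after a pre-period of length 1 it cycles with period 6.
For k ≥ 1, b[k] depends only on (k - 1) mod 6. (260 - 1) mod 6 = 1, so b[260] = b[2] = 0.

0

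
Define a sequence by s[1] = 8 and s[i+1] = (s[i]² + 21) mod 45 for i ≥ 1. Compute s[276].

s[1] = 8, s[2] = 40, s[3] = 1, s[4] = 22, s[5] = 10, s[6] = 31, s[7] = 37, s[8] = 40.
Since s[8] = s[2] = 40, the sequence is eventually periodic: after a pre-period of length 1 it cycles with period 6.
For i ≥ 2, s[i] depends only on (i - 2) mod 6. (276 - 2) mod 6 = 4, so s[276] = s[6] = 31.

31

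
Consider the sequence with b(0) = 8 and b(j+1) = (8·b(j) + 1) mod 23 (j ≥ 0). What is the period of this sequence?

Computing terms: b(0) = 8,  b(1) = 19,  b(2) = 15,  b(3) = 6,  b(4) = 3,  b(5) = 2,  b(6) = 17,  b(7) = 22,  b(8) = 16,  b(9) = 14,  b(10) = 21,  b(11) = 8.
Since b(11) = b(0) = 8, the sequence is periodic with period 11.

11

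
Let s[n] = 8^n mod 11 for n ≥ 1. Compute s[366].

3

We have s[1] = 8; s[2] = 9; s[3] = 6; s[4] = 4; s[5] = 10; s[6] = 3; s[7] = 2; s[8] = 5; s[9] = 7; s[10] = 1; s[11] = 8.
The sequence repeats with period 10.
(366 - 1) mod 10 = 5, so s[366] = s[6] = 3.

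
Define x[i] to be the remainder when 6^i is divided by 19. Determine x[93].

7

Computing terms: x[0] = 1, x[1] = 6, x[2] = 17, x[3] = 7, x[4] = 4, x[5] = 5, x[6] = 11, x[7] = 9, x[8] = 16, x[9] = 1.
Since x[9] = x[0] = 1, the sequence is periodic with period 9.
(93 - 0) mod 9 = 3, so x[93] = x[3] = 7.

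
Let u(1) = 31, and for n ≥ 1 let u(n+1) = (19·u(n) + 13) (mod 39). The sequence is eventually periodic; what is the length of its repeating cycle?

Listing terms: u(1) = 31; u(2) = 17; u(3) = 24; u(4) = 1; u(5) = 32; u(6) = 36; u(7) = 34; u(8) = 35; u(9) = 15; u(10) = 25; u(11) = 20; u(12) = 3; u(13) = 31.
The sequence repeats with period 12.

12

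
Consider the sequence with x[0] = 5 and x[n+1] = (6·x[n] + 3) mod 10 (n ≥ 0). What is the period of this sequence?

5

x[0] = 5, x[1] = 3, x[2] = 1, x[3] = 9, x[4] = 7, x[5] = 5.
Since x[5] = x[0] = 5, the sequence is periodic with period 5.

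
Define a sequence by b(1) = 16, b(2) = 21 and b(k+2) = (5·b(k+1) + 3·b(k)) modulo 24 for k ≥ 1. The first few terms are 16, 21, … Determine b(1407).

We have b(1) = 16; b(2) = 21; b(3) = 9; b(4) = 12; b(5) = 15; b(6) = 15; b(7) = 0; b(8) = 21; b(9) = 9.
Since (b(8), b(9)) = (b(2), b(3)) = (21, 9) (two consecutive terms determine the rest), the sequence is eventually periodic: after a pre-period of length 1 it cycles with period 6.
For k ≥ 2, b(k) depends only on (k - 2) mod 6. (1407 - 2) mod 6 = 1, so b(1407) = b(3) = 9.

9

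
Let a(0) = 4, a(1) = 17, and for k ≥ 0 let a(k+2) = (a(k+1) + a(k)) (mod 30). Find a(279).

28

a(0) = 4, a(1) = 17, a(2) = 21, a(3) = 8, a(4) = 29, a(5) = 7, a(6) = 6, a(7) = 13, a(8) = 19, a(9) = 2, a(10) = 21, a(11) = 23, a(12) = 14, a(13) = 7, a(14) = 21, a(15) = 28, a(16) = 19, a(17) = 17, a(18) = 6, a(19) = 23, a(20) = 29, a(21) = 22, a(22) = 21, a(23) = 13, a(24) = 4, a(25) = 17.
Since (a(24), a(25)) = (a(0), a(1)) = (4, 17) (two consecutive terms determine the rest), the sequence is periodic with period 24.
So a(279) = a(0 + ((279-0) mod 24)) = a(15) = 28.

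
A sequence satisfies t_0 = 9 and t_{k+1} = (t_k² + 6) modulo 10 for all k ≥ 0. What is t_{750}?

1

t_0 = 9, t_1 = 7, t_2 = 5, t_3 = 1, t_4 = 7.
Since t_4 = t_1 = 7, the sequence is eventually periodic: after a pre-period of length 1 it cycles with period 3.
For k ≥ 1, t_k depends only on (k - 1) mod 3. (750 - 1) mod 3 = 2, so t_{750} = t_3 = 1.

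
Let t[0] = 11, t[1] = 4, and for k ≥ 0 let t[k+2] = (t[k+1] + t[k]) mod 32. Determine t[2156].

11

t[0] = 11; t[1] = 4; t[2] = 15; t[3] = 19; t[4] = 2; t[5] = 21; t[6] = 23; t[7] = 12; t[8] = 3; t[9] = 15; t[10] = 18; t[11] = 1; t[12] = 19; t[13] = 20; t[14] = 7; t[15] = 27; t[16] = 2; t[17] = 29; t[18] = 31; t[19] = 28; t[20] = 27; t[21] = 23; t[22] = 18; t[23] = 9; t[24] = 27; t[25] = 4; t[26] = 31; t[27] = 3; t[28] = 2; t[29] = 5; t[30] = 7; t[31] = 12; t[32] = 19; t[33] = 31; t[34] = 18; t[35] = 17; t[36] = 3; t[37] = 20; t[38] = 23; t[39] = 11; t[40] = 2; t[41] = 13; t[42] = 15; t[43] = 28; t[44] = 11; t[45] = 7; t[46] = 18; t[47] = 25; t[48] = 11; t[49] = 4.
Since (t[48], t[49]) = (t[0], t[1]) = (11, 4) (two consecutive terms determine the rest), the sequence is periodic with period 48.
(2156 - 0) mod 48 = 44, so t[2156] = t[44] = 11.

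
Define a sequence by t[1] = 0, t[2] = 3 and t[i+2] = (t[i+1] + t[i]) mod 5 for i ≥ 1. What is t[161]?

We have t[1] = 0; t[2] = 3; t[3] = 3; t[4] = 1; t[5] = 4; t[6] = 0; t[7] = 4; t[8] = 4; t[9] = 3; t[10] = 2; t[11] = 0; t[12] = 2; t[13] = 2; t[14] = 4; t[15] = 1; t[16] = 0; t[17] = 1; t[18] = 1; t[19] = 2; t[20] = 3; t[21] = 0; t[22] = 3.
Since (t[21], t[22]) = (t[1], t[2]) = (0, 3) (two consecutive terms determine the rest), the sequence is periodic with period 20.
So t[161] = t[1 + ((161-1) mod 20)] = t[1] = 0.

0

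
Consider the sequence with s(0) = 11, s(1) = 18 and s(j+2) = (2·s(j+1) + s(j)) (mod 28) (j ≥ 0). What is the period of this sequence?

Listing terms: s(0) = 11, s(1) = 18, s(2) = 19, s(3) = 0, s(4) = 19, s(5) = 10, s(6) = 11, s(7) = 4, s(8) = 19, s(9) = 14, s(10) = 19, s(11) = 24, s(12) = 11, s(13) = 18.
Since (s(12), s(13)) = (s(0), s(1)) = (11, 18) (two consecutive terms determine the rest), the sequence is periodic with period 12.

12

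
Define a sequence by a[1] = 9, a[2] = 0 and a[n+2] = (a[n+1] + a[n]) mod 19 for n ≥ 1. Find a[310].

9

We have a[1] = 9, a[2] = 0, a[3] = 9, a[4] = 9, a[5] = 18, a[6] = 8, a[7] = 7, a[8] = 15, a[9] = 3, a[10] = 18, a[11] = 2, a[12] = 1, a[13] = 3, a[14] = 4, a[15] = 7, a[16] = 11, a[17] = 18, a[18] = 10, a[19] = 9, a[20] = 0.
Since (a[19], a[20]) = (a[1], a[2]) = (9, 0) (two consecutive terms determine the rest), the sequence is periodic with period 18.
So a[310] = a[1 + ((310-1) mod 18)] = a[4] = 9.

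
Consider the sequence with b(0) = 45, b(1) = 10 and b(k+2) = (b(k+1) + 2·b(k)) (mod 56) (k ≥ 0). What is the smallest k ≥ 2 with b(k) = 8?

3

b(0) = 45,  b(1) = 10,  b(2) = 44,  b(3) = 8,  b(4) = 40,  b(5) = 0,  b(6) = 24,  b(7) = 24,  b(8) = 16,  b(9) = 8,  b(10) = 40.
Since (b(9), b(10)) = (b(3), b(4)) = (8, 40) (two consecutive terms determine the rest), the sequence is eventually periodic: after a pre-period of length 3 it cycles with period 6.
The value 8 first appears (with k ≥ 2) at b(3).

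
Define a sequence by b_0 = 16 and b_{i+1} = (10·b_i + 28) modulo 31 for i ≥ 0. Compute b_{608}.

13

We have b_0 = 16,  b_1 = 2,  b_2 = 17,  b_3 = 12,  b_4 = 24,  b_5 = 20,  b_6 = 11,  b_7 = 14,  b_8 = 13,  b_9 = 3,  b_{10} = 27,  b_{11} = 19,  b_{12} = 1,  b_{13} = 7,  b_{14} = 5,  b_{15} = 16.
Since b_{15} = b_0 = 16, the sequence is periodic with period 15.
So b_{608} = b_{0 + ((608-0) mod 15)} = b_8 = 13.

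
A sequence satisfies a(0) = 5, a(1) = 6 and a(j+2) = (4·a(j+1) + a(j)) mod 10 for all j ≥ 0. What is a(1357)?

2

a(0) = 5; a(1) = 6; a(2) = 9; a(3) = 2; a(4) = 7; a(5) = 0; a(6) = 7; a(7) = 8; a(8) = 9; a(9) = 4; a(10) = 5; a(11) = 4; a(12) = 1; a(13) = 8; a(14) = 3; a(15) = 0; a(16) = 3; a(17) = 2; a(18) = 1; a(19) = 6; a(20) = 5; a(21) = 6.
Since (a(20), a(21)) = (a(0), a(1)) = (5, 6) (two consecutive terms determine the rest), the sequence is periodic with period 20.
So a(1357) = a(0 + ((1357-0) mod 20)) = a(17) = 2.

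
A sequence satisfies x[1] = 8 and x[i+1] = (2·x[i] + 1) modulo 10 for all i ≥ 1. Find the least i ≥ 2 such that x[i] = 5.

x[1] = 8,  x[2] = 7,  x[3] = 5,  x[4] = 1,  x[5] = 3,  x[6] = 7.
Since x[6] = x[2] = 7, the sequence is eventually periodic: after a pre-period of length 1 it cycles with period 4.
The value 5 first appears (with i ≥ 2) at x[3].

3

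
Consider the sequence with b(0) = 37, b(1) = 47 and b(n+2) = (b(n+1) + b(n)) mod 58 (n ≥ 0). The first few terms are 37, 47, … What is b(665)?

Computing terms: b(0) = 37; b(1) = 47; b(2) = 26; b(3) = 15; b(4) = 41; b(5) = 56; b(6) = 39; b(7) = 37; b(8) = 18; b(9) = 55; b(10) = 15; b(11) = 12; b(12) = 27; b(13) = 39; b(14) = 8; b(15) = 47; b(16) = 55; b(17) = 44; b(18) = 41; b(19) = 27; b(20) = 10; b(21) = 37; b(22) = 47.
Since (b(21), b(22)) = (b(0), b(1)) = (37, 47) (two consecutive terms determine the rest), the sequence is periodic with period 21.
(665 - 0) mod 21 = 14, so b(665) = b(14) = 8.

8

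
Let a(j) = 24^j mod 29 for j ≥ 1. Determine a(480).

16

We have a(1) = 24; a(2) = 25; a(3) = 20; a(4) = 16; a(5) = 7; a(6) = 23; a(7) = 1; a(8) = 24.
Since a(8) = a(1) = 24, the sequence is periodic with period 7.
So a(480) = a(1 + ((480-1) mod 7)) = a(4) = 16.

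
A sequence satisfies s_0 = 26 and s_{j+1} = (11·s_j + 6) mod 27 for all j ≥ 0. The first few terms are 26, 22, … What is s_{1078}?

11

We have s_0 = 26, s_1 = 22, s_2 = 5, s_3 = 7, s_4 = 2, s_5 = 1, s_6 = 17, s_7 = 4, s_8 = 23, s_9 = 16, s_{10} = 20, s_{11} = 10, s_{12} = 8, s_{13} = 13, s_{14} = 14, s_{15} = 25, s_{16} = 11, s_{17} = 19, s_{18} = 26.
The sequence repeats with period 18.
So s_{1078} = s_{0 + ((1078-0) mod 18)} = s_{16} = 11.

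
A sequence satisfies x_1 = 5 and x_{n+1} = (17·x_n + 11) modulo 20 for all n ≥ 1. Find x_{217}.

5

Listing terms: x_1 = 5, x_2 = 16, x_3 = 3, x_4 = 2, x_5 = 5.
Since x_5 = x_1 = 5, the sequence is periodic with period 4.
So x_{217} = x_{1 + ((217-1) mod 4)} = x_1 = 5.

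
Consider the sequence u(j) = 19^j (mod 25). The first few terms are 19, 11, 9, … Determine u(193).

9

u(1) = 19; u(2) = 11; u(3) = 9; u(4) = 21; u(5) = 24; u(6) = 6; u(7) = 14; u(8) = 16; u(9) = 4; u(10) = 1; u(11) = 19.
The sequence repeats with period 10.
(193 - 1) mod 10 = 2, so u(193) = u(3) = 9.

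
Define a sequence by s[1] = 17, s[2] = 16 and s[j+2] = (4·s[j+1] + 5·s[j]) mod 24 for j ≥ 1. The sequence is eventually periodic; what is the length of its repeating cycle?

Listing terms: s[1] = 17,  s[2] = 16,  s[3] = 5,  s[4] = 4,  s[5] = 17,  s[6] = 16.
Since (s[5], s[6]) = (s[1], s[2]) = (17, 16) (two consecutive terms determine the rest), the sequence is periodic with period 4.

4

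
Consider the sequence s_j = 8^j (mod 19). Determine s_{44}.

s_0 = 1, s_1 = 8, s_2 = 7, s_3 = 18, s_4 = 11, s_5 = 12, s_6 = 1.
The sequence repeats with period 6.
So s_{44} = s_{0 + ((44-0) mod 6)} = s_2 = 7.

7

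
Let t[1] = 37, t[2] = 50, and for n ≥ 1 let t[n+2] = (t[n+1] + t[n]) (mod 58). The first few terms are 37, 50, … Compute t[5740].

13

t[1] = 37,  t[2] = 50,  t[3] = 29,  t[4] = 21,  t[5] = 50,  t[6] = 13,  t[7] = 5,  t[8] = 18,  t[9] = 23,  t[10] = 41,  t[11] = 6,  t[12] = 47,  t[13] = 53,  t[14] = 42,  t[15] = 37,  t[16] = 21,  t[17] = 0,  t[18] = 21,  t[19] = 21,  t[20] = 42,  t[21] = 5,  t[22] = 47,  t[23] = 52,  t[24] = 41,  t[25] = 35,  t[26] = 18,  t[27] = 53,  t[28] = 13,  t[29] = 8,  t[30] = 21,  t[31] = 29,  t[32] = 50,  t[33] = 21,  t[34] = 13,  t[35] = 34,  t[36] = 47,  t[37] = 23,  t[38] = 12,  t[39] = 35,  t[40] = 47,  t[41] = 24,  t[42] = 13,  t[43] = 37,  t[44] = 50.
The sequence repeats with period 42.
(5740 - 1) mod 42 = 27, so t[5740] = t[28] = 13.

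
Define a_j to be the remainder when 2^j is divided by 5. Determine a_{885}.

2

Computing terms: a_1 = 2, a_2 = 4, a_3 = 3, a_4 = 1, a_5 = 2.
Since a_5 = a_1 = 2, the sequence is periodic with period 4.
(885 - 1) mod 4 = 0, so a_{885} = a_1 = 2.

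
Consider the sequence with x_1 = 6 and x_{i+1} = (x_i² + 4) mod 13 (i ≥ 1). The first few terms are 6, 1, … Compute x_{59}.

We have x_1 = 6,  x_2 = 1,  x_3 = 5,  x_4 = 3,  x_5 = 0,  x_6 = 4,  x_7 = 7,  x_8 = 1.
Since x_8 = x_2 = 1, the sequence is eventually periodic: after a pre-period of length 1 it cycles with period 6.
For i ≥ 2, x_i depends only on (i - 2) mod 6. (59 - 2) mod 6 = 3, so x_{59} = x_5 = 0.

0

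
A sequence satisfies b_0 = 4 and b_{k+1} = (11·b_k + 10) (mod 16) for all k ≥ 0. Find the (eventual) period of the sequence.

4

Listing terms: b_0 = 4,  b_1 = 6,  b_2 = 12,  b_3 = 14,  b_4 = 4.
Since b_4 = b_0 = 4, the sequence is periodic with period 4.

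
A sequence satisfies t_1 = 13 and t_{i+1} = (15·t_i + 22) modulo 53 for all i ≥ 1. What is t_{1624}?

Computing terms: t_1 = 13; t_2 = 5; t_3 = 44; t_4 = 46; t_5 = 23; t_6 = 49; t_7 = 15; t_8 = 35; t_9 = 17; t_{10} = 12; t_{11} = 43; t_{12} = 31; t_{13} = 10; t_{14} = 13.
Since t_{14} = t_1 = 13, the sequence is periodic with period 13.
So t_{1624} = t_{1 + ((1624-1) mod 13)} = t_{12} = 31.

31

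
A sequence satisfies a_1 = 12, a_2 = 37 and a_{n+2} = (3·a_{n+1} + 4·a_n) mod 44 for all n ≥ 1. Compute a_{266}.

a_1 = 12; a_2 = 37; a_3 = 27; a_4 = 9; a_5 = 3; a_6 = 1; a_7 = 15; a_8 = 5; a_9 = 31; a_{10} = 25; a_{11} = 23; a_{12} = 37; a_{13} = 27.
Since (a_{12}, a_{13}) = (a_2, a_3) = (37, 27) (two consecutive terms determine the rest), the sequence is eventually periodic: after a pre-period of length 1 it cycles with period 10.
For n ≥ 2, a_n depends only on (n - 2) mod 10. (266 - 2) mod 10 = 4, so a_{266} = a_6 = 1.

1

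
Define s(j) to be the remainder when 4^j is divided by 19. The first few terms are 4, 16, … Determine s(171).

1

Listing terms: s(1) = 4, s(2) = 16, s(3) = 7, s(4) = 9, s(5) = 17, s(6) = 11, s(7) = 6, s(8) = 5, s(9) = 1, s(10) = 4.
Since s(10) = s(1) = 4, the sequence is periodic with period 9.
So s(171) = s(1 + ((171-1) mod 9)) = s(9) = 1.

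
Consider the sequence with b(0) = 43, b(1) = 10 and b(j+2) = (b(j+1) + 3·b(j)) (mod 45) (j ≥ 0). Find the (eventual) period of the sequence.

Listing terms: b(0) = 43; b(1) = 10; b(2) = 4; b(3) = 34; b(4) = 1; b(5) = 13; b(6) = 16; b(7) = 10; b(8) = 13; b(9) = 43; b(10) = 37; b(11) = 31; b(12) = 7; b(13) = 10; b(14) = 31; b(15) = 16; b(16) = 19; b(17) = 22; b(18) = 34; b(19) = 10; b(20) = 22; b(21) = 7; b(22) = 28; b(23) = 4; b(24) = 43; b(25) = 10.
The sequence repeats with period 24.

24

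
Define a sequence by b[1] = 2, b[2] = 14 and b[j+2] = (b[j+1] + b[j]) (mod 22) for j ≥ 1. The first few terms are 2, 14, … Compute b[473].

16

We have b[1] = 2; b[2] = 14; b[3] = 16; b[4] = 8; b[5] = 2; b[6] = 10; b[7] = 12; b[8] = 0; b[9] = 12; b[10] = 12; b[11] = 2; b[12] = 14.
Since (b[11], b[12]) = (b[1], b[2]) = (2, 14) (two consecutive terms determine the rest), the sequence is periodic with period 10.
(473 - 1) mod 10 = 2, so b[473] = b[3] = 16.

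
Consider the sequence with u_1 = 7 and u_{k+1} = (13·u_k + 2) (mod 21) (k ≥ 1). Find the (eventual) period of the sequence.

We have u_1 = 7,  u_2 = 9,  u_3 = 14,  u_4 = 16,  u_5 = 0,  u_6 = 2,  u_7 = 7.
Since u_7 = u_1 = 7, the sequence is periodic with period 6.

6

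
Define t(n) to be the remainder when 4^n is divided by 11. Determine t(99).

Listing terms: t(1) = 4; t(2) = 5; t(3) = 9; t(4) = 3; t(5) = 1; t(6) = 4.
Since t(6) = t(1) = 4, the sequence is periodic with period 5.
So t(99) = t(1 + ((99-1) mod 5)) = t(4) = 3.

3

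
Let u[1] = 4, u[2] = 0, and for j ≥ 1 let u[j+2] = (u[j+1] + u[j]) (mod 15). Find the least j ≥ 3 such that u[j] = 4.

3

Computing terms: u[1] = 4, u[2] = 0, u[3] = 4, u[4] = 4, u[5] = 8, u[6] = 12, u[7] = 5, u[8] = 2, u[9] = 7, u[10] = 9, u[11] = 1, u[12] = 10, u[13] = 11, u[14] = 6, u[15] = 2, u[16] = 8, u[17] = 10, u[18] = 3, u[19] = 13, u[20] = 1, u[21] = 14, u[22] = 0, u[23] = 14, u[24] = 14, u[25] = 13, u[26] = 12, u[27] = 10, u[28] = 7, u[29] = 2, u[30] = 9, u[31] = 11, u[32] = 5, u[33] = 1, u[34] = 6, u[35] = 7, u[36] = 13, u[37] = 5, u[38] = 3, u[39] = 8, u[40] = 11, u[41] = 4, u[42] = 0.
Since (u[41], u[42]) = (u[1], u[2]) = (4, 0) (two consecutive terms determine the rest), the sequence is periodic with period 40.
The value 4 first appears (with j ≥ 3) at u[3].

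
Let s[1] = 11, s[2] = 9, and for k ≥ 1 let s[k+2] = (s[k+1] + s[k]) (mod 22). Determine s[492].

20

s[1] = 11, s[2] = 9, s[3] = 20, s[4] = 7, s[5] = 5, s[6] = 12, s[7] = 17, s[8] = 7, s[9] = 2, s[10] = 9, s[11] = 11, s[12] = 20, s[13] = 9, s[14] = 7, s[15] = 16, s[16] = 1, s[17] = 17, s[18] = 18, s[19] = 13, s[20] = 9, s[21] = 0, s[22] = 9, s[23] = 9, s[24] = 18, s[25] = 5, s[26] = 1, s[27] = 6, s[28] = 7, s[29] = 13, s[30] = 20, s[31] = 11, s[32] = 9.
Since (s[31], s[32]) = (s[1], s[2]) = (11, 9) (two consecutive terms determine the rest), the sequence is periodic with period 30.
So s[492] = s[1 + ((492-1) mod 30)] = s[12] = 20.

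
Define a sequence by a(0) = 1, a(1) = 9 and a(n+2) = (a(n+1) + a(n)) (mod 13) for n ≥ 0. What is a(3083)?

6

We have a(0) = 1, a(1) = 9, a(2) = 10, a(3) = 6, a(4) = 3, a(5) = 9, a(6) = 12, a(7) = 8, a(8) = 7, a(9) = 2, a(10) = 9, a(11) = 11, a(12) = 7, a(13) = 5, a(14) = 12, a(15) = 4, a(16) = 3, a(17) = 7, a(18) = 10, a(19) = 4, a(20) = 1, a(21) = 5, a(22) = 6, a(23) = 11, a(24) = 4, a(25) = 2, a(26) = 6, a(27) = 8, a(28) = 1, a(29) = 9.
Since (a(28), a(29)) = (a(0), a(1)) = (1, 9) (two consecutive terms determine the rest), the sequence is periodic with period 28.
(3083 - 0) mod 28 = 3, so a(3083) = a(3) = 6.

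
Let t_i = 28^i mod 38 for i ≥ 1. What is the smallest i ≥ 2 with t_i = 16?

5

Computing terms: t_1 = 28,  t_2 = 24,  t_3 = 26,  t_4 = 6,  t_5 = 16,  t_6 = 30,  t_7 = 4,  t_8 = 36,  t_9 = 20,  t_{10} = 28.
Since t_{10} = t_1 = 28, the sequence is periodic with period 9.
The value 16 first appears (with i ≥ 2) at t_5.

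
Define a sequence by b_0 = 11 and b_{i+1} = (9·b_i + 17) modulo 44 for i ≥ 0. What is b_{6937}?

We have b_0 = 11,  b_1 = 28,  b_2 = 5,  b_3 = 18,  b_4 = 3,  b_5 = 0,  b_6 = 17,  b_7 = 38,  b_8 = 7,  b_9 = 36,  b_{10} = 33,  b_{11} = 6,  b_{12} = 27,  b_{13} = 40,  b_{14} = 25,  b_{15} = 22,  b_{16} = 39,  b_{17} = 16,  b_{18} = 29,  b_{19} = 14,  b_{20} = 11.
The sequence repeats with period 20.
So b_{6937} = b_{0 + ((6937-0) mod 20)} = b_{17} = 16.

16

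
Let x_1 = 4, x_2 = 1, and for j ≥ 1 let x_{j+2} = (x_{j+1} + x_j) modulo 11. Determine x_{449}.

Computing terms: x_1 = 4,  x_2 = 1,  x_3 = 5,  x_4 = 6,  x_5 = 0,  x_6 = 6,  x_7 = 6,  x_8 = 1,  x_9 = 7,  x_{10} = 8,  x_{11} = 4,  x_{12} = 1.
The sequence repeats with period 10.
So x_{449} = x_{1 + ((449-1) mod 10)} = x_9 = 7.

7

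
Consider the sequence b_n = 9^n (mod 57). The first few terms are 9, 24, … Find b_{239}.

54

Computing terms: b_1 = 9; b_2 = 24; b_3 = 45; b_4 = 6; b_5 = 54; b_6 = 30; b_7 = 42; b_8 = 36; b_9 = 39; b_{10} = 9.
Since b_{10} = b_1 = 9, the sequence is periodic with period 9.
So b_{239} = b_{1 + ((239-1) mod 9)} = b_5 = 54.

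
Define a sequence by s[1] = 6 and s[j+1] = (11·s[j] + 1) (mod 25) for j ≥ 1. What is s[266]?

21

We have s[1] = 6,  s[2] = 17,  s[3] = 13,  s[4] = 19,  s[5] = 10,  s[6] = 11,  s[7] = 22,  s[8] = 18,  s[9] = 24,  s[10] = 15,  s[11] = 16,  s[12] = 2,  s[13] = 23,  s[14] = 4,  s[15] = 20,  s[16] = 21,  s[17] = 7,  s[18] = 3,  s[19] = 9,  s[20] = 0,  s[21] = 1,  s[22] = 12,  s[23] = 8,  s[24] = 14,  s[25] = 5,  s[26] = 6.
The sequence repeats with period 25.
(266 - 1) mod 25 = 15, so s[266] = s[16] = 21.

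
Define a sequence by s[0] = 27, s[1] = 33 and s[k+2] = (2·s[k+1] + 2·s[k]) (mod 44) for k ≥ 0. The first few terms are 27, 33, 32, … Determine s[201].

0

s[0] = 27, s[1] = 33, s[2] = 32, s[3] = 42, s[4] = 16, s[5] = 28, s[6] = 0, s[7] = 12, s[8] = 24, s[9] = 28, s[10] = 16, s[11] = 0, s[12] = 32, s[13] = 20, s[14] = 16, s[15] = 28.
Since (s[14], s[15]) = (s[4], s[5]) = (16, 28) (two consecutive terms determine the rest), the sequence is eventually periodic: after a pre-period of length 4 it cycles with period 10.
For k ≥ 4, s[k] depends only on (k - 4) mod 10. (201 - 4) mod 10 = 7, so s[201] = s[11] = 0.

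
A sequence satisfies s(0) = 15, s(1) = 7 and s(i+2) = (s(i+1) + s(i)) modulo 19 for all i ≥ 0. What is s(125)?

Computing terms: s(0) = 15; s(1) = 7; s(2) = 3; s(3) = 10; s(4) = 13; s(5) = 4; s(6) = 17; s(7) = 2; s(8) = 0; s(9) = 2; s(10) = 2; s(11) = 4; s(12) = 6; s(13) = 10; s(14) = 16; s(15) = 7; s(16) = 4; s(17) = 11; s(18) = 15; s(19) = 7.
The sequence repeats with period 18.
So s(125) = s(0 + ((125-0) mod 18)) = s(17) = 11.

11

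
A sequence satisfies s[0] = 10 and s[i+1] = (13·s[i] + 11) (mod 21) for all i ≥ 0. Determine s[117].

Computing terms: s[0] = 10, s[1] = 15, s[2] = 17, s[3] = 1, s[4] = 3, s[5] = 8, s[6] = 10.
The sequence repeats with period 6.
So s[117] = s[0 + ((117-0) mod 6)] = s[3] = 1.

1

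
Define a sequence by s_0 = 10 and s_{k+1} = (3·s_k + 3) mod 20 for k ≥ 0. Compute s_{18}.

Computing terms: s_0 = 10,  s_1 = 13,  s_2 = 2,  s_3 = 9,  s_4 = 10.
The sequence repeats with period 4.
So s_{18} = s_{0 + ((18-0) mod 4)} = s_2 = 2.

2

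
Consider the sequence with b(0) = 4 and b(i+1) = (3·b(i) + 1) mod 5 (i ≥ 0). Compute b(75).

Computing terms: b(0) = 4, b(1) = 3, b(2) = 0, b(3) = 1, b(4) = 4.
Since b(4) = b(0) = 4, the sequence is periodic with period 4.
(75 - 0) mod 4 = 3, so b(75) = b(3) = 1.

1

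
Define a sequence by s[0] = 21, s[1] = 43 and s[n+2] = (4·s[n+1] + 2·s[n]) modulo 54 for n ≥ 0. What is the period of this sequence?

Computing terms: s[0] = 21,  s[1] = 43,  s[2] = 52,  s[3] = 24,  s[4] = 38,  s[5] = 38,  s[6] = 12,  s[7] = 16,  s[8] = 34,  s[9] = 6,  s[10] = 38,  s[11] = 2,  s[12] = 30,  s[13] = 16,  s[14] = 16,  s[15] = 42,  s[16] = 38,  s[17] = 20,  s[18] = 48,  s[19] = 16,  s[20] = 52,  s[21] = 24.
Since (s[20], s[21]) = (s[2], s[3]) = (52, 24) (two consecutive terms determine the rest), the sequence is eventually periodic: after a pre-period of length 2 it cycles with period 18.

18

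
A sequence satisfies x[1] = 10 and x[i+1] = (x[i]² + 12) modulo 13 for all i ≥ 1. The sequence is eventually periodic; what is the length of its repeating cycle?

3

x[1] = 10; x[2] = 8; x[3] = 11; x[4] = 3; x[5] = 8.
Since x[5] = x[2] = 8, the sequence is eventually periodic: after a pre-period of length 1 it cycles with period 3.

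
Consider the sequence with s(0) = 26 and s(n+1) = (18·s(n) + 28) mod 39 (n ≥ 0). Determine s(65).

We have s(0) = 26; s(1) = 28; s(2) = 25; s(3) = 10; s(4) = 13; s(5) = 28.
Since s(5) = s(1) = 28, the sequence is eventually periodic: after a pre-period of length 1 it cycles with period 4.
For n ≥ 1, s(n) depends only on (n - 1) mod 4. (65 - 1) mod 4 = 0, so s(65) = s(1) = 28.

28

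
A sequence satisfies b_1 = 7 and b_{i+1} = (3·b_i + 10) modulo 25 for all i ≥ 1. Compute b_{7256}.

4

We have b_1 = 7, b_2 = 6, b_3 = 3, b_4 = 19, b_5 = 17, b_6 = 11, b_7 = 18, b_8 = 14, b_9 = 2, b_{10} = 16, b_{11} = 8, b_{12} = 9, b_{13} = 12, b_{14} = 21, b_{15} = 23, b_{16} = 4, b_{17} = 22, b_{18} = 1, b_{19} = 13, b_{20} = 24, b_{21} = 7.
The sequence repeats with period 20.
So b_{7256} = b_{1 + ((7256-1) mod 20)} = b_{16} = 4.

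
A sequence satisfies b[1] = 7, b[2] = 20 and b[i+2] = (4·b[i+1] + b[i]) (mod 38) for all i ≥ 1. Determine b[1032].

Listing terms: b[1] = 7,  b[2] = 20,  b[3] = 11,  b[4] = 26,  b[5] = 1,  b[6] = 30,  b[7] = 7,  b[8] = 20.
The sequence repeats with period 6.
(1032 - 1) mod 6 = 5, so b[1032] = b[6] = 30.

30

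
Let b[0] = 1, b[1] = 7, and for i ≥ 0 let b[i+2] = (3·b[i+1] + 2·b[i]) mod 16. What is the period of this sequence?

4

Listing terms: b[0] = 1,  b[1] = 7,  b[2] = 7,  b[3] = 3,  b[4] = 7,  b[5] = 11,  b[6] = 15,  b[7] = 3,  b[8] = 7.
Since (b[7], b[8]) = (b[3], b[4]) = (3, 7) (two consecutive terms determine the rest), the sequence is eventually periodic: after a pre-period of length 3 it cycles with period 4.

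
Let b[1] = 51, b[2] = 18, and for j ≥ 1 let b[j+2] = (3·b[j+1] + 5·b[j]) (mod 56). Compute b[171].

29

Computing terms: b[1] = 51,  b[2] = 18,  b[3] = 29,  b[4] = 9,  b[5] = 4,  b[6] = 1,  b[7] = 23,  b[8] = 18,  b[9] = 1,  b[10] = 37,  b[11] = 4,  b[12] = 29,  b[13] = 51,  b[14] = 18.
Since (b[13], b[14]) = (b[1], b[2]) = (51, 18) (two consecutive terms determine the rest), the sequence is periodic with period 12.
(171 - 1) mod 12 = 2, so b[171] = b[3] = 29.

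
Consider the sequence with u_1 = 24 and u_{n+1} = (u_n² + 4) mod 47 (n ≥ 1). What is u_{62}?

46

Computing terms: u_1 = 24,  u_2 = 16,  u_3 = 25,  u_4 = 18,  u_5 = 46,  u_6 = 5,  u_7 = 29,  u_8 = 46.
Since u_8 = u_5 = 46, the sequence is eventually periodic: after a pre-period of length 4 it cycles with period 3.
For n ≥ 5, u_n depends only on (n - 5) mod 3. (62 - 5) mod 3 = 0, so u_{62} = u_5 = 46.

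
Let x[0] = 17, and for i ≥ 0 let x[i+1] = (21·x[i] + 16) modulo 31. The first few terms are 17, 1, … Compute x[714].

5

x[0] = 17,  x[1] = 1,  x[2] = 6,  x[3] = 18,  x[4] = 22,  x[5] = 13,  x[6] = 10,  x[7] = 9,  x[8] = 19,  x[9] = 12,  x[10] = 20,  x[11] = 2,  x[12] = 27,  x[13] = 25,  x[14] = 14,  x[15] = 0,  x[16] = 16,  x[17] = 11,  x[18] = 30,  x[19] = 26,  x[20] = 4,  x[21] = 7,  x[22] = 8,  x[23] = 29,  x[24] = 5,  x[25] = 28,  x[26] = 15,  x[27] = 21,  x[28] = 23,  x[29] = 3,  x[30] = 17.
Since x[30] = x[0] = 17, the sequence is periodic with period 30.
(714 - 0) mod 30 = 24, so x[714] = x[24] = 5.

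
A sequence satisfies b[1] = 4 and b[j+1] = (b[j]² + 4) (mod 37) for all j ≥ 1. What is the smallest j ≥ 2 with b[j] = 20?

Listing terms: b[1] = 4, b[2] = 20, b[3] = 34, b[4] = 13, b[5] = 25, b[6] = 0, b[7] = 4.
Since b[7] = b[1] = 4, the sequence is periodic with period 6.
The value 20 first appears (with j ≥ 2) at b[2].

2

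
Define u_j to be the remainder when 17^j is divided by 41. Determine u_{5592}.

We have u_1 = 17; u_2 = 2; u_3 = 34; u_4 = 4; u_5 = 27; u_6 = 8; u_7 = 13; u_8 = 16; u_9 = 26; u_{10} = 32; u_{11} = 11; u_{12} = 23; u_{13} = 22; u_{14} = 5; u_{15} = 3; u_{16} = 10; u_{17} = 6; u_{18} = 20; u_{19} = 12; u_{20} = 40; u_{21} = 24; u_{22} = 39; u_{23} = 7; u_{24} = 37; u_{25} = 14; u_{26} = 33; u_{27} = 28; u_{28} = 25; u_{29} = 15; u_{30} = 9; u_{31} = 30; u_{32} = 18; u_{33} = 19; u_{34} = 36; u_{35} = 38; u_{36} = 31; u_{37} = 35; u_{38} = 21; u_{39} = 29; u_{40} = 1; u_{41} = 17.
Since u_{41} = u_1 = 17, the sequence is periodic with period 40.
(5592 - 1) mod 40 = 31, so u_{5592} = u_{32} = 18.

18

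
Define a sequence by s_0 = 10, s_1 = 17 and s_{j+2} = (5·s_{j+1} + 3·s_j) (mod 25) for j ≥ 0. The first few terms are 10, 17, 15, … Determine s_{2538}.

Listing terms: s_0 = 10; s_1 = 17; s_2 = 15; s_3 = 1; s_4 = 0; s_5 = 3; s_6 = 15; s_7 = 9; s_8 = 15; s_9 = 2; s_{10} = 5; s_{11} = 6; s_{12} = 20; s_{13} = 18; s_{14} = 0; s_{15} = 4; s_{16} = 20; s_{17} = 12; s_{18} = 20; s_{19} = 11; s_{20} = 15; s_{21} = 8; s_{22} = 10; s_{23} = 24; s_{24} = 0; s_{25} = 22; s_{26} = 10; s_{27} = 16; s_{28} = 10; s_{29} = 23; s_{30} = 20; s_{31} = 19; s_{32} = 5; s_{33} = 7; s_{34} = 0; s_{35} = 21; s_{36} = 5; s_{37} = 13; s_{38} = 5; s_{39} = 14; s_{40} = 10; s_{41} = 17.
The sequence repeats with period 40.
So s_{2538} = s_{0 + ((2538-0) mod 40)} = s_{18} = 20.

20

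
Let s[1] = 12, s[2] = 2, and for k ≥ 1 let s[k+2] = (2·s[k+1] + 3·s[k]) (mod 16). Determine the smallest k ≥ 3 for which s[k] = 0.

7

Listing terms: s[1] = 12; s[2] = 2; s[3] = 8; s[4] = 6; s[5] = 4; s[6] = 10; s[7] = 0; s[8] = 14; s[9] = 12; s[10] = 2.
The sequence repeats with period 8.
The value 0 first appears (with k ≥ 3) at s[7].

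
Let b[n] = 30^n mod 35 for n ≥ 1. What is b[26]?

25

Listing terms: b[1] = 30, b[2] = 25, b[3] = 15, b[4] = 30.
The sequence repeats with period 3.
(26 - 1) mod 3 = 1, so b[26] = b[2] = 25.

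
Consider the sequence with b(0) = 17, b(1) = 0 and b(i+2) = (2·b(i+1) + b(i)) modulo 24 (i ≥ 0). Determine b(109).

12

We have b(0) = 17, b(1) = 0, b(2) = 17, b(3) = 10, b(4) = 13, b(5) = 12, b(6) = 13, b(7) = 14, b(8) = 17, b(9) = 0.
Since (b(8), b(9)) = (b(0), b(1)) = (17, 0) (two consecutive terms determine the rest), the sequence is periodic with period 8.
(109 - 0) mod 8 = 5, so b(109) = b(5) = 12.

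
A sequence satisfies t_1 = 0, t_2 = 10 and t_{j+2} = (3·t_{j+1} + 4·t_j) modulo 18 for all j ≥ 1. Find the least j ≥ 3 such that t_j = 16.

6

Listing terms: t_1 = 0; t_2 = 10; t_3 = 12; t_4 = 4; t_5 = 6; t_6 = 16; t_7 = 0; t_8 = 10.
Since (t_7, t_8) = (t_1, t_2) = (0, 10) (two consecutive terms determine the rest), the sequence is periodic with period 6.
The value 16 first appears (with j ≥ 3) at t_6.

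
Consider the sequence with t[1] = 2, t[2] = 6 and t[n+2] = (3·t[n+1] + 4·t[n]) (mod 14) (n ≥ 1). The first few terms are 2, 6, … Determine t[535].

t[1] = 2, t[2] = 6, t[3] = 12, t[4] = 4, t[5] = 4, t[6] = 0, t[7] = 2, t[8] = 6.
The sequence repeats with period 6.
So t[535] = t[1 + ((535-1) mod 6)] = t[1] = 2.

2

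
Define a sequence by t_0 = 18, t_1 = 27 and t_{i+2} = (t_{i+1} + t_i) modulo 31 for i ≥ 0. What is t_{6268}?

t_0 = 18,  t_1 = 27,  t_2 = 14,  t_3 = 10,  t_4 = 24,  t_5 = 3,  t_6 = 27,  t_7 = 30,  t_8 = 26,  t_9 = 25,  t_{10} = 20,  t_{11} = 14,  t_{12} = 3,  t_{13} = 17,  t_{14} = 20,  t_{15} = 6,  t_{16} = 26,  t_{17} = 1,  t_{18} = 27,  t_{19} = 28,  t_{20} = 24,  t_{21} = 21,  t_{22} = 14,  t_{23} = 4,  t_{24} = 18,  t_{25} = 22,  t_{26} = 9,  t_{27} = 0,  t_{28} = 9,  t_{29} = 9,  t_{30} = 18,  t_{31} = 27.
The sequence repeats with period 30.
(6268 - 0) mod 30 = 28, so t_{6268} = t_{28} = 9.

9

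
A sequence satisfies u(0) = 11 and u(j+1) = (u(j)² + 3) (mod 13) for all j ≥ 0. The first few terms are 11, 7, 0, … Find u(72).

0

We have u(0) = 11; u(1) = 7; u(2) = 0; u(3) = 3; u(4) = 12; u(5) = 4; u(6) = 6; u(7) = 0.
Since u(7) = u(2) = 0, the sequence is eventually periodic: after a pre-period of length 2 it cycles with period 5.
For j ≥ 2, u(j) depends only on (j - 2) mod 5. (72 - 2) mod 5 = 0, so u(72) = u(2) = 0.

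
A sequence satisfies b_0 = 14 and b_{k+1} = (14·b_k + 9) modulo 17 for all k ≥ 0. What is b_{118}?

Computing terms: b_0 = 14,  b_1 = 1,  b_2 = 6,  b_3 = 8,  b_4 = 2,  b_5 = 3,  b_6 = 0,  b_7 = 9,  b_8 = 16,  b_9 = 12,  b_{10} = 7,  b_{11} = 5,  b_{12} = 11,  b_{13} = 10,  b_{14} = 13,  b_{15} = 4,  b_{16} = 14.
Since b_{16} = b_0 = 14, the sequence is periodic with period 16.
So b_{118} = b_{0 + ((118-0) mod 16)} = b_6 = 0.

0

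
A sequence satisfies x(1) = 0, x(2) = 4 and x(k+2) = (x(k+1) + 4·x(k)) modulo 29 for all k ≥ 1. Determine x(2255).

24

Computing terms: x(1) = 0, x(2) = 4, x(3) = 4, x(4) = 20, x(5) = 7, x(6) = 0, x(7) = 28, x(8) = 28, x(9) = 24, x(10) = 20, x(11) = 0, x(12) = 22, x(13) = 22, x(14) = 23, x(15) = 24, x(16) = 0, x(17) = 9, x(18) = 9, x(19) = 16, x(20) = 23, x(21) = 0, x(22) = 5, x(23) = 5, x(24) = 25, x(25) = 16, x(26) = 0, x(27) = 6, x(28) = 6, x(29) = 1, x(30) = 25, x(31) = 0, x(32) = 13, x(33) = 13, x(34) = 7, x(35) = 1, x(36) = 0, x(37) = 4.
Since (x(36), x(37)) = (x(1), x(2)) = (0, 4) (two consecutive terms determine the rest), the sequence is periodic with period 35.
(2255 - 1) mod 35 = 14, so x(2255) = x(15) = 24.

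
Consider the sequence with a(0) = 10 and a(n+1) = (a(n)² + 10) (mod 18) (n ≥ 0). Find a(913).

2

Listing terms: a(0) = 10,  a(1) = 2,  a(2) = 14,  a(3) = 8,  a(4) = 2.
Since a(4) = a(1) = 2, the sequence is eventually periodic: after a pre-period of length 1 it cycles with period 3.
For n ≥ 1, a(n) depends only on (n - 1) mod 3. (913 - 1) mod 3 = 0, so a(913) = a(1) = 2.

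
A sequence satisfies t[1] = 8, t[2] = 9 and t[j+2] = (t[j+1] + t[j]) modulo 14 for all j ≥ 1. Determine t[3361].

8

Listing terms: t[1] = 8; t[2] = 9; t[3] = 3; t[4] = 12; t[5] = 1; t[6] = 13; t[7] = 0; t[8] = 13; t[9] = 13; t[10] = 12; t[11] = 11; t[12] = 9; t[13] = 6; t[14] = 1; t[15] = 7; t[16] = 8; t[17] = 1; t[18] = 9; t[19] = 10; t[20] = 5; t[21] = 1; t[22] = 6; t[23] = 7; t[24] = 13; t[25] = 6; t[26] = 5; t[27] = 11; t[28] = 2; t[29] = 13; t[30] = 1; t[31] = 0; t[32] = 1; t[33] = 1; t[34] = 2; t[35] = 3; t[36] = 5; t[37] = 8; t[38] = 13; t[39] = 7; t[40] = 6; t[41] = 13; t[42] = 5; t[43] = 4; t[44] = 9; t[45] = 13; t[46] = 8; t[47] = 7; t[48] = 1; t[49] = 8; t[50] = 9.
The sequence repeats with period 48.
So t[3361] = t[1 + ((3361-1) mod 48)] = t[1] = 8.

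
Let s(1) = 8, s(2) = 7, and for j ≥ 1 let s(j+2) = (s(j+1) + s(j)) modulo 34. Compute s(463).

Computing terms: s(1) = 8,  s(2) = 7,  s(3) = 15,  s(4) = 22,  s(5) = 3,  s(6) = 25,  s(7) = 28,  s(8) = 19,  s(9) = 13,  s(10) = 32,  s(11) = 11,  s(12) = 9,  s(13) = 20,  s(14) = 29,  s(15) = 15,  s(16) = 10,  s(17) = 25,  s(18) = 1,  s(19) = 26,  s(20) = 27,  s(21) = 19,  s(22) = 12,  s(23) = 31,  s(24) = 9,  s(25) = 6,  s(26) = 15,  s(27) = 21,  s(28) = 2,  s(29) = 23,  s(30) = 25,  s(31) = 14,  s(32) = 5,  s(33) = 19,  s(34) = 24,  s(35) = 9,  s(36) = 33,  s(37) = 8,  s(38) = 7.
Since (s(37), s(38)) = (s(1), s(2)) = (8, 7) (two consecutive terms determine the rest), the sequence is periodic with period 36.
So s(463) = s(1 + ((463-1) mod 36)) = s(31) = 14.

14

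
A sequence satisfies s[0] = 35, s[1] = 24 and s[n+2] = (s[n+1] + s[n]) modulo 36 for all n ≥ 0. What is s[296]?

23

We have s[0] = 35, s[1] = 24, s[2] = 23, s[3] = 11, s[4] = 34, s[5] = 9, s[6] = 7, s[7] = 16, s[8] = 23, s[9] = 3, s[10] = 26, s[11] = 29, s[12] = 19, s[13] = 12, s[14] = 31, s[15] = 7, s[16] = 2, s[17] = 9, s[18] = 11, s[19] = 20, s[20] = 31, s[21] = 15, s[22] = 10, s[23] = 25, s[24] = 35, s[25] = 24.
The sequence repeats with period 24.
(296 - 0) mod 24 = 8, so s[296] = s[8] = 23.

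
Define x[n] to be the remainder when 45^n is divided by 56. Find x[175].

Listing terms: x[0] = 1,  x[1] = 45,  x[2] = 9,  x[3] = 13,  x[4] = 25,  x[5] = 5,  x[6] = 1.
The sequence repeats with period 6.
(175 - 0) mod 6 = 1, so x[175] = x[1] = 45.

45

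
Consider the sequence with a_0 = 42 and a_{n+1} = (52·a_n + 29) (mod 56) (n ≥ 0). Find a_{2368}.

33

We have a_0 = 42; a_1 = 29; a_2 = 25; a_3 = 41; a_4 = 33; a_5 = 9; a_6 = 49; a_7 = 1; a_8 = 25.
Since a_8 = a_2 = 25, the sequence is eventually periodic: after a pre-period of length 2 it cycles with period 6.
For n ≥ 2, a_n depends only on (n - 2) mod 6. (2368 - 2) mod 6 = 2, so a_{2368} = a_4 = 33.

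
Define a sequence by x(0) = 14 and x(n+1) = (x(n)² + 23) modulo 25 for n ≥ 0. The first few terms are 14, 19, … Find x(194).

9

Computing terms: x(0) = 14,  x(1) = 19,  x(2) = 9,  x(3) = 4,  x(4) = 14.
The sequence repeats with period 4.
So x(194) = x(0 + ((194-0) mod 4)) = x(2) = 9.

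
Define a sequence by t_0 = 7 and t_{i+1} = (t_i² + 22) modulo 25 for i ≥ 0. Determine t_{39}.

11

Listing terms: t_0 = 7, t_1 = 21, t_2 = 13, t_3 = 16, t_4 = 3, t_5 = 6, t_6 = 8, t_7 = 11, t_8 = 18, t_9 = 21.
Since t_9 = t_1 = 21, the sequence is eventually periodic: after a pre-period of length 1 it cycles with period 8.
For i ≥ 1, t_i depends only on (i - 1) mod 8. (39 - 1) mod 8 = 6, so t_{39} = t_7 = 11.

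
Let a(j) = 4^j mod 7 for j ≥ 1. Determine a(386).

a(1) = 4, a(2) = 2, a(3) = 1, a(4) = 4.
The sequence repeats with period 3.
(386 - 1) mod 3 = 1, so a(386) = a(2) = 2.

2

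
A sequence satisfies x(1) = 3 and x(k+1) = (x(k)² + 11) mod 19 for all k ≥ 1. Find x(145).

We have x(1) = 3; x(2) = 1; x(3) = 12; x(4) = 3.
The sequence repeats with period 3.
(145 - 1) mod 3 = 0, so x(145) = x(1) = 3.

3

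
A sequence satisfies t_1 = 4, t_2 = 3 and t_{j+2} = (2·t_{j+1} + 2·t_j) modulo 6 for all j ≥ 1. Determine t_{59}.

Computing terms: t_1 = 4, t_2 = 3, t_3 = 2, t_4 = 4, t_5 = 0, t_6 = 2, t_7 = 4.
Since (t_6, t_7) = (t_3, t_4) = (2, 4) (two consecutive terms determine the rest), the sequence is eventually periodic: after a pre-period of length 2 it cycles with period 3.
For j ≥ 3, t_j depends only on (j - 3) mod 3. (59 - 3) mod 3 = 2, so t_{59} = t_5 = 0.

0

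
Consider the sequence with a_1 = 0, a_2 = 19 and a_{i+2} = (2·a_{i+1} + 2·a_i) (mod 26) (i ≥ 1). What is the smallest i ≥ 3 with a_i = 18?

Listing terms: a_1 = 0; a_2 = 19; a_3 = 12; a_4 = 10; a_5 = 18; a_6 = 4; a_7 = 18; a_8 = 18; a_9 = 20; a_{10} = 24; a_{11} = 10; a_{12} = 16; a_{13} = 0; a_{14} = 6; a_{15} = 12; a_{16} = 10.
Since (a_{15}, a_{16}) = (a_3, a_4) = (12, 10) (two consecutive terms determine the rest), the sequence is eventually periodic: after a pre-period of length 2 it cycles with period 12.
The value 18 first appears (with i ≥ 3) at a_5.

5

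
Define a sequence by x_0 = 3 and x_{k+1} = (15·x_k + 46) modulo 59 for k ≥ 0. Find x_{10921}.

We have x_0 = 3,  x_1 = 32,  x_2 = 54,  x_3 = 30,  x_4 = 24,  x_5 = 52,  x_6 = 0,  x_7 = 46,  x_8 = 28,  x_9 = 53,  x_{10} = 15,  x_{11} = 35,  x_{12} = 40,  x_{13} = 56,  x_{14} = 1,  x_{15} = 2,  x_{16} = 17,  x_{17} = 6,  x_{18} = 18,  x_{19} = 21,  x_{20} = 7,  x_{21} = 33,  x_{22} = 10,  x_{23} = 19,  x_{24} = 36,  x_{25} = 55,  x_{26} = 45,  x_{27} = 13,  x_{28} = 5,  x_{29} = 3.
The sequence repeats with period 29.
(10921 - 0) mod 29 = 17, so x_{10921} = x_{17} = 6.

6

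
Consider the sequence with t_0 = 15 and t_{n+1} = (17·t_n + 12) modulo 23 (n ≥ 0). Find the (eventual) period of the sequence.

22

Computing terms: t_0 = 15,  t_1 = 14,  t_2 = 20,  t_3 = 7,  t_4 = 16,  t_5 = 8,  t_6 = 10,  t_7 = 21,  t_8 = 1,  t_9 = 6,  t_{10} = 22,  t_{11} = 18,  t_{12} = 19,  t_{13} = 13,  t_{14} = 3,  t_{15} = 17,  t_{16} = 2,  t_{17} = 0,  t_{18} = 12,  t_{19} = 9,  t_{20} = 4,  t_{21} = 11,  t_{22} = 15.
The sequence repeats with period 22.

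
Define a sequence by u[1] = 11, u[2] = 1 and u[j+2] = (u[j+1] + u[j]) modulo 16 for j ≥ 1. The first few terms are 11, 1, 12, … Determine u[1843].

7

u[1] = 11, u[2] = 1, u[3] = 12, u[4] = 13, u[5] = 9, u[6] = 6, u[7] = 15, u[8] = 5, u[9] = 4, u[10] = 9, u[11] = 13, u[12] = 6, u[13] = 3, u[14] = 9, u[15] = 12, u[16] = 5, u[17] = 1, u[18] = 6, u[19] = 7, u[20] = 13, u[21] = 4, u[22] = 1, u[23] = 5, u[24] = 6, u[25] = 11, u[26] = 1.
The sequence repeats with period 24.
(1843 - 1) mod 24 = 18, so u[1843] = u[19] = 7.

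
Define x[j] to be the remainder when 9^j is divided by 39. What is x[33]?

27

Listing terms: x[1] = 9, x[2] = 3, x[3] = 27, x[4] = 9.
The sequence repeats with period 3.
(33 - 1) mod 3 = 2, so x[33] = x[3] = 27.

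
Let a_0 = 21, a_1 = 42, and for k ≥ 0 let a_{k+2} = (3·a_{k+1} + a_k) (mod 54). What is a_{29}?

a_0 = 21, a_1 = 42, a_2 = 39, a_3 = 51, a_4 = 30, a_5 = 33, a_6 = 21, a_7 = 42.
The sequence repeats with period 6.
So a_{29} = a_{0 + ((29-0) mod 6)} = a_5 = 33.

33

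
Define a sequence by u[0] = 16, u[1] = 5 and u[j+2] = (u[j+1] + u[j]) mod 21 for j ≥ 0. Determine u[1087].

Computing terms: u[0] = 16,  u[1] = 5,  u[2] = 0,  u[3] = 5,  u[4] = 5,  u[5] = 10,  u[6] = 15,  u[7] = 4,  u[8] = 19,  u[9] = 2,  u[10] = 0,  u[11] = 2,  u[12] = 2,  u[13] = 4,  u[14] = 6,  u[15] = 10,  u[16] = 16,  u[17] = 5.
Since (u[16], u[17]) = (u[0], u[1]) = (16, 5) (two consecutive terms determine the rest), the sequence is periodic with period 16.
So u[1087] = u[0 + ((1087-0) mod 16)] = u[15] = 10.

10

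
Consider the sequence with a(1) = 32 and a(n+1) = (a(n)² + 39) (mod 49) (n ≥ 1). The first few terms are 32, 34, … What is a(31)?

a(1) = 32,  a(2) = 34,  a(3) = 19,  a(4) = 8,  a(5) = 5,  a(6) = 15,  a(7) = 19.
Since a(7) = a(3) = 19, the sequence is eventually periodic: after a pre-period of length 2 it cycles with period 4.
For n ≥ 3, a(n) depends only on (n - 3) mod 4. (31 - 3) mod 4 = 0, so a(31) = a(3) = 19.

19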